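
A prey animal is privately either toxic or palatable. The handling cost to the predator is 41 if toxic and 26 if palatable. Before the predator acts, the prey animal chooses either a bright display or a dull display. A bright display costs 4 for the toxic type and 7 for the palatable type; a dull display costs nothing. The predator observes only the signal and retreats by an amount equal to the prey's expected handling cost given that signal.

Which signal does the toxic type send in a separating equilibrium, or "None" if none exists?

None

Try toxic → bright display, palatable → dull display:
  If types separate, bright display earns payment 41 and dull display earns 26.
  Toxic: bright display gives 41 − 4 = 37; dull display gives 26 − 0 = 26. No deviation. ✓
  Palatable: dull display gives 26 − 0 = 26; bright display gives 41 − 7 = 34. Would deviate. ✗
Try toxic → dull display, palatable → bright display:
  If types separate, dull display earns payment 41 and bright display earns 26.
  Toxic: dull display gives 41 − 0 = 41; bright display gives 26 − 4 = 22. No deviation. ✓
  Palatable: bright display gives 26 − 7 = 19; dull display gives 41 − 0 = 41. Would deviate. ✗
Neither assignment is incentive-compatible.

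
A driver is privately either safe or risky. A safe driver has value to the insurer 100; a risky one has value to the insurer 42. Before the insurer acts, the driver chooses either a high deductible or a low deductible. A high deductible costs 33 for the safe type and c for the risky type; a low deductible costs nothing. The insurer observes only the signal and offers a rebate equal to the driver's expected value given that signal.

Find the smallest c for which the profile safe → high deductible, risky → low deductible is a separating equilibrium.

Under separation: high deductible → safe (pays 100); low deductible → risky (pays 42).
Safe: 100 − 33 = 67 ≥ 42 − 0 = 42. Holds regardless of c. ✓
Risky: 42 − 0 ≥ 100 − c, so c ≥ 100 − 42 = 58.

58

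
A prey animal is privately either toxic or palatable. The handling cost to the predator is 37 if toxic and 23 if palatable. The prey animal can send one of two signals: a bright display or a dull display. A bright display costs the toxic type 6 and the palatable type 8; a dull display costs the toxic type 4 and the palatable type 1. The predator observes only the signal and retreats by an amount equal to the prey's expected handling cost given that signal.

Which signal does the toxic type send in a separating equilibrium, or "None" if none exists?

Try toxic → bright display, palatable → dull display:
  Under separation the predator infers type exactly: bright display → toxic (pays 37), dull display → palatable (pays 23).
  Toxic: bright display gives 37 − 6 = 31; dull display gives 23 − 4 = 19. No deviation. ✓
  Palatable: dull display gives 23 − 1 = 22; bright display gives 37 − 8 = 29. Would deviate. ✗
Try toxic → dull display, palatable → bright display:
  Under separation the predator infers type exactly: dull display → toxic (pays 37), bright display → palatable (pays 23).
  Toxic: dull display gives 37 − 4 = 33; bright display gives 23 − 6 = 17. No deviation. ✓
  Palatable: bright display gives 23 − 8 = 15; dull display gives 37 − 1 = 36. Would deviate. ✗
Neither assignment is incentive-compatible.

None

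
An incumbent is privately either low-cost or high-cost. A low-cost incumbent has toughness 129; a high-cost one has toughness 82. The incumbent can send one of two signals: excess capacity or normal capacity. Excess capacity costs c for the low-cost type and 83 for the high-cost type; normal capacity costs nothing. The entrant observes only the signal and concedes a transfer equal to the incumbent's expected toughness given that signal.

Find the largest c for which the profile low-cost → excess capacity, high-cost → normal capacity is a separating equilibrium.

Under separation: excess capacity → low-cost (pays 129); normal capacity → high-cost (pays 82).
High-cost: 82 − 0 = 82 ≥ 129 − 83 = 46. Holds regardless of c. ✓
Low-cost: 129 − c ≥ 82 − 0, so c ≤ 129 − 82 = 47.

47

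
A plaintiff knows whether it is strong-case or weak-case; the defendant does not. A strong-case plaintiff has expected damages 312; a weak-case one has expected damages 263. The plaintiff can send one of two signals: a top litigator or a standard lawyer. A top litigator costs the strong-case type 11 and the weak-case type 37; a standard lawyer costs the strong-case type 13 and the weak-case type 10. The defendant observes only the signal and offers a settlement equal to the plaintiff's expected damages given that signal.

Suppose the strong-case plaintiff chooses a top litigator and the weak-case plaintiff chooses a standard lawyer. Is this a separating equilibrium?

No

If types separate, top litigator earns payment 312 and standard lawyer earns 263.
Strong-case: top litigator gives 312 − 11 = 301; standard lawyer gives 263 − 13 = 250. No deviation. ✓
Weak-case: standard lawyer gives 263 − 10 = 253; top litigator gives 312 − 37 = 275. Would deviate. ✗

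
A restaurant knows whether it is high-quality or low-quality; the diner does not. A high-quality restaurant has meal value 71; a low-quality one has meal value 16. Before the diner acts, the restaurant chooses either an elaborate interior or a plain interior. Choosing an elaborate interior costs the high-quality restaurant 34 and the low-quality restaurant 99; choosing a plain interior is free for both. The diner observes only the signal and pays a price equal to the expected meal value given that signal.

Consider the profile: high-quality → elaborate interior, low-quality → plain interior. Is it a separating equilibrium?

Under separation the diner infers type exactly: elaborate interior → high-quality (pays 71), plain interior → low-quality (pays 16).
High-quality: elaborate interior gives 71 − 34 = 37; plain interior gives 16 − 0 = 16. No deviation. ✓
Low-quality: plain interior gives 16 − 0 = 16; elaborate interior gives 71 − 99 = -28. No deviation. ✓
Neither type gains from mimicking the other.

Yes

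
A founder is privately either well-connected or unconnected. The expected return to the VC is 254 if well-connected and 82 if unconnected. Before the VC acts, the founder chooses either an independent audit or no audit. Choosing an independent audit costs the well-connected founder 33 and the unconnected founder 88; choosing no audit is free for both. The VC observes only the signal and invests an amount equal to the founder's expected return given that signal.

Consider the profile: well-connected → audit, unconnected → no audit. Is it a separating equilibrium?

No

If types separate, audit earns payment 254 and no audit earns 82.
Well-connected: audit gives 254 − 33 = 221; no audit gives 82 − 0 = 82. No deviation. ✓
Unconnected: no audit gives 82 − 0 = 82; audit gives 254 − 88 = 166. Would deviate. ✗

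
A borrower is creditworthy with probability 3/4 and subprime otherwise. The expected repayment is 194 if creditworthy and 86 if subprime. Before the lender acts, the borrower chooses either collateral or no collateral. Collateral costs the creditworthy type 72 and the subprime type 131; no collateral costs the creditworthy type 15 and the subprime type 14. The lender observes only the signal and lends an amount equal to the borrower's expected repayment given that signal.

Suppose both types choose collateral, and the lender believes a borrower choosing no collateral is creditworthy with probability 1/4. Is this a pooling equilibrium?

No

At the pooled signal (collateral) the lender holds the prior 3/4 and pays 3/4·194 + 1/4·86 = 167. Off-path (no collateral) belief 1/4 gives 1/4·194 + 3/4·86 = 113.
Creditworthy: collateral gives 167 − 72 = 95; no collateral gives 113 − 15 = 98. Deviates. ✗
Subprime: collateral gives 167 − 131 = 36; no collateral gives 113 − 14 = 99. Deviates. ✗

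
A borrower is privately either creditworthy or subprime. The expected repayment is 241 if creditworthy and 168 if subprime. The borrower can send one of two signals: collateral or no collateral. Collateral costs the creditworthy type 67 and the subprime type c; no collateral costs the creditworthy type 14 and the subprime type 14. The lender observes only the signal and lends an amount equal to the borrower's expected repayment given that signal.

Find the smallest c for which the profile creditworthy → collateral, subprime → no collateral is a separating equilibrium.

Under separation: collateral → creditworthy (pays 241); no collateral → subprime (pays 168).
Creditworthy: 241 − 67 = 174 ≥ 168 − 14 = 154. Holds regardless of c. ✓
Subprime: 168 − 14 ≥ 241 − c, so c ≥ 241 − 154 = 87.

87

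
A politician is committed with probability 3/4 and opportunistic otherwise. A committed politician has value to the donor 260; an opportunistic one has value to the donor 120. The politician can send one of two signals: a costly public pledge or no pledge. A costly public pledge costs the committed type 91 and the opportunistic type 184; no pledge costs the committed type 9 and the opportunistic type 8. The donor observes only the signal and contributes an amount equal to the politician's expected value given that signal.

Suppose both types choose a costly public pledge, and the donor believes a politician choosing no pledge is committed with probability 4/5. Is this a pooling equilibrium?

No

On the equilibrium path (pledge) the donor holds the prior 3/4 and pays 3/4·260 + 1/4·120 = 225. Off-path (no pledge) belief 4/5 gives 4/5·260 + 1/5·120 = 232.
Committed: pledge gives 225 − 91 = 134; no pledge gives 232 − 9 = 223. Deviates. ✗
Opportunistic: pledge gives 225 − 184 = 41; no pledge gives 232 − 8 = 224. Deviates. ✗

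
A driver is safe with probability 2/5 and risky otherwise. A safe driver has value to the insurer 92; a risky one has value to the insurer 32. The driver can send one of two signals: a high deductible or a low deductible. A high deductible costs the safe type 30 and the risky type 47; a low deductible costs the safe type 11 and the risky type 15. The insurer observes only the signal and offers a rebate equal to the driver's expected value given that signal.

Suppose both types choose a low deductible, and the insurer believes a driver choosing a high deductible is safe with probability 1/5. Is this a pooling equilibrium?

At the pooled signal (low deductible) the insurer holds the prior 2/5 and pays 2/5·92 + 3/5·32 = 56. Off-path (high deductible) belief 1/5 gives 1/5·92 + 4/5·32 = 44.
Safe: low deductible gives 56 − 11 = 45; high deductible gives 44 − 30 = 14. Stays. ✓
Risky: low deductible gives 56 − 15 = 41; high deductible gives 44 − 47 = -3. Stays. ✓

Yes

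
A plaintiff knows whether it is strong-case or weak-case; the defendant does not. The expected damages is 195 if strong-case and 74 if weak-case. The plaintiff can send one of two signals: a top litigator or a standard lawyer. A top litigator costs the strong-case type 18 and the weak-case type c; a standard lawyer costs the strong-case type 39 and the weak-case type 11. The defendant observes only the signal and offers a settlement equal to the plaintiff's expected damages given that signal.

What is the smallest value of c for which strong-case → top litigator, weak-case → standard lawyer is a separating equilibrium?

132

Under separation: top litigator → strong-case (pays 195); standard lawyer → weak-case (pays 74).
Strong-case: 195 − 18 = 177 ≥ 74 − 39 = 35. Holds regardless of c. ✓
Weak-case: 74 − 11 ≥ 195 − c, so c ≥ 195 − 63 = 132.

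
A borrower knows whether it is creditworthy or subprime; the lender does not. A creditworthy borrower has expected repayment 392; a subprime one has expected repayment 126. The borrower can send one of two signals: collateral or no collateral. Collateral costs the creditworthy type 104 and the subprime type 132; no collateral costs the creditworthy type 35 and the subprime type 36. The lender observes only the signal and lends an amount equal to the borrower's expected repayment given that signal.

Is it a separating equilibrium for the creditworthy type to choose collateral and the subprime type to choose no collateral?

If types separate, collateral earns payment 392 and no collateral earns 126.
Creditworthy: collateral gives 392 − 104 = 288; no collateral gives 126 − 35 = 91. No deviation. ✓
Subprime: no collateral gives 126 − 36 = 90; collateral gives 392 − 132 = 260. Would deviate. ✗

No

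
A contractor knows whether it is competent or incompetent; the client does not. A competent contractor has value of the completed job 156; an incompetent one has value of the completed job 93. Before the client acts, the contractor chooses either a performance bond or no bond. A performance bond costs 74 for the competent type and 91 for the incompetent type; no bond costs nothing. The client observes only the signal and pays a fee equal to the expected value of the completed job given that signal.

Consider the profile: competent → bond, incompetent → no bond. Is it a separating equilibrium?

No

If types separate, bond earns payment 156 and no bond earns 93.
Competent: bond gives 156 − 74 = 82; no bond gives 93 − 0 = 93. Would deviate. ✗
Incompetent: no bond gives 93 − 0 = 93; bond gives 156 − 91 = 65. No deviation. ✓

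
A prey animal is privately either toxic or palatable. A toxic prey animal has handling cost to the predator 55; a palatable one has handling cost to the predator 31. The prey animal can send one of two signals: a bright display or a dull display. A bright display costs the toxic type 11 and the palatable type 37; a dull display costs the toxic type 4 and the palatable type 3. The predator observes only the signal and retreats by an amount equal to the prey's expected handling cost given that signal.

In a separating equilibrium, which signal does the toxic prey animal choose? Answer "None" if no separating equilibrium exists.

Try toxic → bright display, palatable → dull display:
  Under separation the predator infers type exactly: bright display → toxic (pays 55), dull display → palatable (pays 31).
  Toxic: bright display gives 55 − 11 = 44; dull display gives 31 − 4 = 27. No deviation. ✓
  Palatable: dull display gives 31 − 3 = 28; bright display gives 55 − 37 = 18. No deviation. ✓
Both hold — the toxic type sends bright display.

bright display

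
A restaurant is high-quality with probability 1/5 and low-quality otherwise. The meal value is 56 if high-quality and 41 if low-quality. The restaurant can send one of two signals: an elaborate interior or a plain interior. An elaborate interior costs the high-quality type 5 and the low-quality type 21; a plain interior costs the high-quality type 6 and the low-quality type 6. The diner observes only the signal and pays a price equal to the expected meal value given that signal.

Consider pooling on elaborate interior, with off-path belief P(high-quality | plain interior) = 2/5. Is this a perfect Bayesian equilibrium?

No

On the equilibrium path (elaborate interior) the diner holds the prior 1/5 and pays 1/5·56 + 4/5·41 = 44. Off-path (plain interior) belief 2/5 gives 2/5·56 + 3/5·41 = 47.
High-quality: elaborate interior gives 44 − 5 = 39; plain interior gives 47 − 6 = 41. Deviates. ✗
Low-quality: elaborate interior gives 44 − 21 = 23; plain interior gives 47 − 6 = 41. Deviates. ✗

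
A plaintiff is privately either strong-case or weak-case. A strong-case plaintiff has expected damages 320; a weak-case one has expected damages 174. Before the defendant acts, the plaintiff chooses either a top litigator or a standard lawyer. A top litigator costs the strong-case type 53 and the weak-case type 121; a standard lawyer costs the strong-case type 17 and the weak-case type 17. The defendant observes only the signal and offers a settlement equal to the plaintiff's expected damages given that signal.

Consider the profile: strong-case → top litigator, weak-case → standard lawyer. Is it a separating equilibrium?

Under separation the defendant infers type exactly: top litigator → strong-case (pays 320), standard lawyer → weak-case (pays 174).
Strong-case: top litigator gives 320 − 53 = 267; standard lawyer gives 174 − 17 = 157. No deviation. ✓
Weak-case: standard lawyer gives 174 − 17 = 157; top litigator gives 320 − 121 = 199. Would deviate. ✗

No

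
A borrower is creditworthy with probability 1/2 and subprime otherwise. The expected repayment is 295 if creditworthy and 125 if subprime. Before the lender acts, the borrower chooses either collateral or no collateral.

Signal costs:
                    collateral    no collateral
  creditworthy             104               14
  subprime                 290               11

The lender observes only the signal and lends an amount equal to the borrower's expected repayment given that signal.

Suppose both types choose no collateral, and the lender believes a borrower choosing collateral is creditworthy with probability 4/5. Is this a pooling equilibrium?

Yes

On the equilibrium path (no collateral) the lender holds the prior 1/2 and pays 1/2·295 + 1/2·125 = 210. Off-path (collateral) belief 4/5 gives 4/5·295 + 1/5·125 = 261.
Creditworthy: no collateral gives 210 − 14 = 196; collateral gives 261 − 104 = 157. Stays. ✓
Subprime: no collateral gives 210 − 11 = 199; collateral gives 261 − 290 = -29. Stays. ✓
Beliefs are Bayes-consistent on-path and both types best-respond.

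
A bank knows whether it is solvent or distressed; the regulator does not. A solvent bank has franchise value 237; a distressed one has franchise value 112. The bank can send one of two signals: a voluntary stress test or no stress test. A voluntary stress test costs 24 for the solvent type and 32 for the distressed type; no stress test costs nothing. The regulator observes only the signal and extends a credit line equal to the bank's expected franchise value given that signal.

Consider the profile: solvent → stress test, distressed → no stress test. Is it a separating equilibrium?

No

If types separate, stress test earns payment 237 and no stress test earns 112.
Solvent: stress test gives 237 − 24 = 213; no stress test gives 112 − 0 = 112. No deviation. ✓
Distressed: no stress test gives 112 − 0 = 112; stress test gives 237 − 32 = 205. Would deviate. ✗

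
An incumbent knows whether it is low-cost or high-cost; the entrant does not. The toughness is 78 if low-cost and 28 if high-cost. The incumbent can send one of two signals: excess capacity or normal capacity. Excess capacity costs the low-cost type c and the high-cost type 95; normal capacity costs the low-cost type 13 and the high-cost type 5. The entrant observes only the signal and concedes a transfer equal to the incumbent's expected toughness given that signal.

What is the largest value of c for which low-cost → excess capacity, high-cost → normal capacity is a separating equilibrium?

63

Under separation: excess capacity → low-cost (pays 78); normal capacity → high-cost (pays 28).
High-cost: 28 − 5 = 23 ≥ 78 − 95 = -17. Holds regardless of c. ✓
Low-cost: 78 − c ≥ 28 − 13, so c ≤ 78 − 15 = 63.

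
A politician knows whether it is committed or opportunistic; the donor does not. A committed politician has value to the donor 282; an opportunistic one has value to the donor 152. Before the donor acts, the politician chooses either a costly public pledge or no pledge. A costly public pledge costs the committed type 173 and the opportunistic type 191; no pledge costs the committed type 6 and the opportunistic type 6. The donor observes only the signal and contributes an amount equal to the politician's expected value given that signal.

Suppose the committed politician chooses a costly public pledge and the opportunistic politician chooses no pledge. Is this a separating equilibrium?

No

If types separate, pledge earns payment 282 and no pledge earns 152.
Committed: pledge gives 282 − 173 = 109; no pledge gives 152 − 6 = 146. Would deviate. ✗
Opportunistic: no pledge gives 152 − 6 = 146; pledge gives 282 − 191 = 91. No deviation. ✓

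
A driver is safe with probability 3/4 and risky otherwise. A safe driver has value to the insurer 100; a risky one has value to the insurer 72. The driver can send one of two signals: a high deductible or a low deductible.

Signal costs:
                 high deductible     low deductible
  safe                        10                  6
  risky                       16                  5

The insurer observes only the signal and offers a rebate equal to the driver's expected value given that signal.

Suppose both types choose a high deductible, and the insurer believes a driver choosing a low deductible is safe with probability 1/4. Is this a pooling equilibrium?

At the pooled signal (high deductible) the insurer holds the prior 3/4 and pays 3/4·100 + 1/4·72 = 93. Off-path (low deductible) belief 1/4 gives 1/4·100 + 3/4·72 = 79.
Safe: high deductible gives 93 − 10 = 83; low deductible gives 79 − 6 = 73. Stays. ✓
Risky: high deductible gives 93 − 16 = 77; low deductible gives 79 − 5 = 74. Stays. ✓

Yes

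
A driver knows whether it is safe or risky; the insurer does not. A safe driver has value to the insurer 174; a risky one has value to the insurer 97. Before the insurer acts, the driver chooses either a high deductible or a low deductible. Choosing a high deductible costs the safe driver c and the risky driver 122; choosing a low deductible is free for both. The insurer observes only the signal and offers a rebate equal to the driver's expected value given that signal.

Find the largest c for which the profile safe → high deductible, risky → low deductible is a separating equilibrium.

Under separation: high deductible → safe (pays 174); low deductible → risky (pays 97).
Risky: 97 − 0 = 97 ≥ 174 − 122 = 52. Holds regardless of c. ✓
Safe: 174 − c ≥ 97 − 0, so c ≤ 174 − 97 = 77.

77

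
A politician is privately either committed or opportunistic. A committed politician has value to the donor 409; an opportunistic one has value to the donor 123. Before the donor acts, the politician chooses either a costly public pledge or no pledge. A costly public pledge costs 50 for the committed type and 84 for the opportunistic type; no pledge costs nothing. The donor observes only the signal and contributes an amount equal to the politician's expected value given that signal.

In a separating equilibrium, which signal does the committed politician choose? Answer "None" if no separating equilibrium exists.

None

Try committed → pledge, opportunistic → no pledge:
  Under separation the donor infers type exactly: pledge → committed (pays 409), no pledge → opportunistic (pays 123).
  Committed: pledge gives 409 − 50 = 359; no pledge gives 123 − 0 = 123. No deviation. ✓
  Opportunistic: no pledge gives 123 − 0 = 123; pledge gives 409 − 84 = 325. Would deviate. ✗
Try committed → no pledge, opportunistic → pledge:
  Under separation the donor infers type exactly: no pledge → committed (pays 409), pledge → opportunistic (pays 123).
  Committed: no pledge gives 409 − 0 = 409; pledge gives 123 − 50 = 73. No deviation. ✓
  Opportunistic: pledge gives 123 − 84 = 39; no pledge gives 409 − 0 = 409. Would deviate. ✗
Neither assignment is incentive-compatible.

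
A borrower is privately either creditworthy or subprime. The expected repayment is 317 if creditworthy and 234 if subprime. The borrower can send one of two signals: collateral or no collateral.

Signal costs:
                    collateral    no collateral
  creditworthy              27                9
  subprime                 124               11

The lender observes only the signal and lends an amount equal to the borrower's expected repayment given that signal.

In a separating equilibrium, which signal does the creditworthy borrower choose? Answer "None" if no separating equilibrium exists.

collateral

Try creditworthy → collateral, subprime → no collateral:
  Under separation the lender infers type exactly: collateral → creditworthy (pays 317), no collateral → subprime (pays 234).
  Creditworthy: collateral gives 317 − 27 = 290; no collateral gives 234 − 9 = 225. No deviation. ✓
  Subprime: no collateral gives 234 − 11 = 223; collateral gives 317 − 124 = 193. No deviation. ✓
Both hold — the creditworthy type sends collateral.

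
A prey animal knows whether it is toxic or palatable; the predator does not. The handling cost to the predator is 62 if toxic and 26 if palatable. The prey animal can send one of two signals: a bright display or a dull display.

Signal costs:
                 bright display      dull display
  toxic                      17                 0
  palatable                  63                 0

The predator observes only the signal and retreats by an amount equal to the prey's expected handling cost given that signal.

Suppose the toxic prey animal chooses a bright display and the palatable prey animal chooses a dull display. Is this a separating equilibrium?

If types separate, bright display earns payment 62 and dull display earns 26.
Toxic: bright display gives 62 − 17 = 45; dull display gives 26 − 0 = 26. No deviation. ✓
Palatable: dull display gives 26 − 0 = 26; bright display gives 62 − 63 = -1. No deviation. ✓
Neither type gains from mimicking the other.

Yes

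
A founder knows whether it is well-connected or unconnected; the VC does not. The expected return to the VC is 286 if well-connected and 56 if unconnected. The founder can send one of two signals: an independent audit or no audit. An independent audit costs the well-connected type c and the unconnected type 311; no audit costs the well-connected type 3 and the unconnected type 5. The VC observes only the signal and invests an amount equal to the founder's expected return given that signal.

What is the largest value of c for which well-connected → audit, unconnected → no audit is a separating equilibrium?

Under separation: audit → well-connected (pays 286); no audit → unconnected (pays 56).
Unconnected: 56 − 5 = 51 ≥ 286 − 311 = -25. Holds regardless of c. ✓
Well-connected: 286 − c ≥ 56 − 3, so c ≤ 286 − 53 = 233.

233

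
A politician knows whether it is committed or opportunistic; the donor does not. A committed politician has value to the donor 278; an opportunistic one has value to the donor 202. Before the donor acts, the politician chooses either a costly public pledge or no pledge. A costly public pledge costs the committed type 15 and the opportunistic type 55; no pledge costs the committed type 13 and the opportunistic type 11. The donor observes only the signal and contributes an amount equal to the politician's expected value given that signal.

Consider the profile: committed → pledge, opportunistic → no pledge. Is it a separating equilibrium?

No

Under separation the donor infers type exactly: pledge → committed (pays 278), no pledge → opportunistic (pays 202).
Committed: pledge gives 278 − 15 = 263; no pledge gives 202 − 13 = 189. No deviation. ✓
Opportunistic: no pledge gives 202 − 11 = 191; pledge gives 278 − 55 = 223. Would deviate. ✗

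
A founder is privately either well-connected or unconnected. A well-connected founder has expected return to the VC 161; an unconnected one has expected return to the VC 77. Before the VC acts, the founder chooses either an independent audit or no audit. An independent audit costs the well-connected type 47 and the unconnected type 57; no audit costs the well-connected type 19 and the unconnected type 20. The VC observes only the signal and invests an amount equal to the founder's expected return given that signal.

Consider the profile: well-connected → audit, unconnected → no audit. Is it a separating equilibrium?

No

If types separate, audit earns payment 161 and no audit earns 77.
Well-connected: audit gives 161 − 47 = 114; no audit gives 77 − 19 = 58. No deviation. ✓
Unconnected: no audit gives 77 − 20 = 57; audit gives 161 − 57 = 104. Would deviate. ✗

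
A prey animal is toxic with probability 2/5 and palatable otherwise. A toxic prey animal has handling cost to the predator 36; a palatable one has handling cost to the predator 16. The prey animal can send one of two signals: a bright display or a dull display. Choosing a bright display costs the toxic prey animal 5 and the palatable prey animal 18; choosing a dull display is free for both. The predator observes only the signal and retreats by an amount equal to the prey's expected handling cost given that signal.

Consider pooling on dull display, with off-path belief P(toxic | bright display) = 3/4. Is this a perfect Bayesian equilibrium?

At the pooled signal (dull display) the predator holds the prior 2/5 and pays 2/5·36 + 3/5·16 = 24. Off-path (bright display) belief 3/4 gives 3/4·36 + 1/4·16 = 31.
Toxic: dull display gives 24 − 0 = 24; bright display gives 31 − 5 = 26. Deviates. ✗
Palatable: dull display gives 24 − 0 = 24; bright display gives 31 − 18 = 13. Stays. ✓

No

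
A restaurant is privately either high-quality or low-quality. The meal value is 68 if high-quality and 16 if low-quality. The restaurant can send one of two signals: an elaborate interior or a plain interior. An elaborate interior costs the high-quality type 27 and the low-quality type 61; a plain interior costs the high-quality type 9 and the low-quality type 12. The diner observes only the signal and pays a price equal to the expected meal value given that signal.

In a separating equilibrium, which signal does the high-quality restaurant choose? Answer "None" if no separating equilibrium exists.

Try high-quality → elaborate interior, low-quality → plain interior:
  If types separate, elaborate interior earns payment 68 and plain interior earns 16.
  High-quality: elaborate interior gives 68 − 27 = 41; plain interior gives 16 − 9 = 7. No deviation. ✓
  Low-quality: plain interior gives 16 − 12 = 4; elaborate interior gives 68 − 61 = 7. Would deviate. ✗
Try high-quality → plain interior, low-quality → elaborate interior:
  If types separate, plain interior earns payment 68 and elaborate interior earns 16.
  High-quality: plain interior gives 68 − 9 = 59; elaborate interior gives 16 − 27 = -11. No deviation. ✓
  Low-quality: elaborate interior gives 16 − 61 = -45; plain interior gives 68 − 12 = 56. Would deviate. ✗
Neither assignment is incentive-compatible.

None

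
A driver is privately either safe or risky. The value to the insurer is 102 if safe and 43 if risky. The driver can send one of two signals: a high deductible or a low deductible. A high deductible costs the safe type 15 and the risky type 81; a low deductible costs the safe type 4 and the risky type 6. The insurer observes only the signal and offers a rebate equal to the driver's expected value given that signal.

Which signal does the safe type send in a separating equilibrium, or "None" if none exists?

Try safe → high deductible, risky → low deductible:
  Under separation the insurer infers type exactly: high deductible → safe (pays 102), low deductible → risky (pays 43).
  Safe: high deductible gives 102 − 15 = 87; low deductible gives 43 − 4 = 39. No deviation. ✓
  Risky: low deductible gives 43 − 6 = 37; high deductible gives 102 − 81 = 21. No deviation. ✓
Both hold — the safe type sends high deductible.

high deductible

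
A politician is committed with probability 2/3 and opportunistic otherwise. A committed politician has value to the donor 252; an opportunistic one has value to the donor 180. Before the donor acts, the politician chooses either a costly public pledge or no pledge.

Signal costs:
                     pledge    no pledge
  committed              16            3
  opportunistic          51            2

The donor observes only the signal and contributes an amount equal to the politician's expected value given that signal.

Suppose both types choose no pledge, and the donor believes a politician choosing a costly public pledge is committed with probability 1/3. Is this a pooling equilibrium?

At the pooled signal (no pledge) the donor holds the prior 2/3 and pays 2/3·252 + 1/3·180 = 228. Off-path (pledge) belief 1/3 gives 1/3·252 + 2/3·180 = 204.
Committed: no pledge gives 228 − 3 = 225; pledge gives 204 − 16 = 188. Stays. ✓
Opportunistic: no pledge gives 228 − 2 = 226; pledge gives 204 − 51 = 153. Stays. ✓

Yes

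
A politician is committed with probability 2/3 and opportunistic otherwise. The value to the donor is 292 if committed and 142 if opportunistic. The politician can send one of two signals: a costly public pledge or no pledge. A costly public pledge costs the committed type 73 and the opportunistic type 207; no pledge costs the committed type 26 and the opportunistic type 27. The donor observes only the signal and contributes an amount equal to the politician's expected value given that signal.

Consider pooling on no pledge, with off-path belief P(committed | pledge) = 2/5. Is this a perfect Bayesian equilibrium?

Yes

On the equilibrium path (no pledge) the donor holds the prior 2/3 and pays 2/3·292 + 1/3·142 = 242. Off-path (pledge) belief 2/5 gives 2/5·292 + 3/5·142 = 202.
Committed: no pledge gives 242 − 26 = 216; pledge gives 202 − 73 = 129. Stays. ✓
Opportunistic: no pledge gives 242 − 27 = 215; pledge gives 202 − 207 = -5. Stays. ✓
Beliefs are Bayes-consistent on-path and both types best-respond.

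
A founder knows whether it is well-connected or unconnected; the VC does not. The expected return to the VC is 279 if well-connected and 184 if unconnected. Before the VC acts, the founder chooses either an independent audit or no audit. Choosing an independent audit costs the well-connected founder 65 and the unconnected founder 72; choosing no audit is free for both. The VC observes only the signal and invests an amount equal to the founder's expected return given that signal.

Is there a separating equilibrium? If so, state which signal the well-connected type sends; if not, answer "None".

Try well-connected → audit, unconnected → no audit:
  If types separate, audit earns payment 279 and no audit earns 184.
  Well-connected: audit gives 279 − 65 = 214; no audit gives 184 − 0 = 184. No deviation. ✓
  Unconnected: no audit gives 184 − 0 = 184; audit gives 279 − 72 = 207. Would deviate. ✗
Try well-connected → no audit, unconnected → audit:
  If types separate, no audit earns payment 279 and audit earns 184.
  Well-connected: no audit gives 279 − 0 = 279; audit gives 184 − 65 = 119. No deviation. ✓
  Unconnected: audit gives 184 − 72 = 112; no audit gives 279 − 0 = 279. Would deviate. ✗
Neither assignment is incentive-compatible.

None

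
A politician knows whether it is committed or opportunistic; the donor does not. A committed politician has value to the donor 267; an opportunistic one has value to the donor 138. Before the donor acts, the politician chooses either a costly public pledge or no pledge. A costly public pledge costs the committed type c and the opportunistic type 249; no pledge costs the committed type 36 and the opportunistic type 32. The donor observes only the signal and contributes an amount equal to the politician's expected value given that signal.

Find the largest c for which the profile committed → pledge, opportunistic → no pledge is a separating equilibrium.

Under separation: pledge → committed (pays 267); no pledge → opportunistic (pays 138).
Opportunistic: 138 − 32 = 106 ≥ 267 − 249 = 18. Holds regardless of c. ✓
Committed: 267 − c ≥ 138 − 36, so c ≤ 267 − 102 = 165.

165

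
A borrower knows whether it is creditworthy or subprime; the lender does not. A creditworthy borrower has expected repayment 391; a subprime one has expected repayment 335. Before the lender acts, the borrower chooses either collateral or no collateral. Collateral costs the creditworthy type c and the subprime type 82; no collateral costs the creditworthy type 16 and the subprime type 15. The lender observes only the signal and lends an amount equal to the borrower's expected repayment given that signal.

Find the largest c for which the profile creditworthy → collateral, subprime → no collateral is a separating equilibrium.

Under separation: collateral → creditworthy (pays 391); no collateral → subprime (pays 335).
Subprime: 335 − 15 = 320 ≥ 391 − 82 = 309. Holds regardless of c. ✓
Creditworthy: 391 − c ≥ 335 − 16, so c ≤ 391 − 319 = 72.

72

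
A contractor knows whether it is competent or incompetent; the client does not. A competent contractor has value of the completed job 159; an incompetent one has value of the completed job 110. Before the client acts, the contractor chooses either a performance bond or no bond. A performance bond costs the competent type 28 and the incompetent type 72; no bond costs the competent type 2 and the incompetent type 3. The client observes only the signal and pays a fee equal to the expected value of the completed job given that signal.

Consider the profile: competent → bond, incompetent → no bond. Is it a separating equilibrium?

If types separate, bond earns payment 159 and no bond earns 110.
Competent: bond gives 159 − 28 = 131; no bond gives 110 − 2 = 108. No deviation. ✓
Incompetent: no bond gives 110 − 3 = 107; bond gives 159 − 72 = 87. No deviation. ✓
Both incentive constraints hold.

Yes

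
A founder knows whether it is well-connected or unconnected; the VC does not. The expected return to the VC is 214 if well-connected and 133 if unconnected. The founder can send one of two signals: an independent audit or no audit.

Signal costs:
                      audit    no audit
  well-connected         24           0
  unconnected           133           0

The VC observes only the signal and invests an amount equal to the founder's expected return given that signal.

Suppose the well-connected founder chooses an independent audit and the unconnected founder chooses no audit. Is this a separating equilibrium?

Yes

If types separate, audit earns payment 214 and no audit earns 133.
Well-connected: audit gives 214 − 24 = 190; no audit gives 133 − 0 = 133. No deviation. ✓
Unconnected: no audit gives 133 − 0 = 133; audit gives 214 − 133 = 81. No deviation. ✓
Both incentive constraints hold.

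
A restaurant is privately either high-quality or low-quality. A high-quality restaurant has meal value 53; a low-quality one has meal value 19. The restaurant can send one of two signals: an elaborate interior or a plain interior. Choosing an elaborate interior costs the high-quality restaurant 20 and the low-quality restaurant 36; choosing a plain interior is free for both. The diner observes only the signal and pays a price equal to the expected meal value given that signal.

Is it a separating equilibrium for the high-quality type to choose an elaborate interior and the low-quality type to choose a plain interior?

If types separate, elaborate interior earns payment 53 and plain interior earns 19.
High-quality: elaborate interior gives 53 − 20 = 33; plain interior gives 19 − 0 = 19. No deviation. ✓
Low-quality: plain interior gives 19 − 0 = 19; elaborate interior gives 53 − 36 = 17. No deviation. ✓
Neither type gains from mimicking the other.

Yes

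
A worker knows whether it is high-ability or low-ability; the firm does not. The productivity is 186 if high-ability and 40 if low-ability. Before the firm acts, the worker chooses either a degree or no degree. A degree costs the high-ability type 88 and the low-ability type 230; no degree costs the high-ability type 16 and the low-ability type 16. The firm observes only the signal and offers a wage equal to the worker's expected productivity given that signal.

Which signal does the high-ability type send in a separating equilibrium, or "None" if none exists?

Try high-ability → degree, low-ability → no degree:
  If types separate, degree earns payment 186 and no degree earns 40.
  High-ability: degree gives 186 − 88 = 98; no degree gives 40 − 16 = 24. No deviation. ✓
  Low-ability: no degree gives 40 − 16 = 24; degree gives 186 − 230 = -44. No deviation. ✓
Both hold — the high-ability type sends degree.

degree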